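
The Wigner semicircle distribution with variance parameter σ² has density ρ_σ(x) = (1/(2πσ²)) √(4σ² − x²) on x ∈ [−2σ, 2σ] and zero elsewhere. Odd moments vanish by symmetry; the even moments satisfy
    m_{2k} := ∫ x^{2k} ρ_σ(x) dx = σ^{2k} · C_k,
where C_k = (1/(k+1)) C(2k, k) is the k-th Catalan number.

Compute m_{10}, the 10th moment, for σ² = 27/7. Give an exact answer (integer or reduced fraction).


By the scaled semicircle moment identity, m_{2k} = σ^{2k} · C_k with k = 5.
C_5 = (1/(k+1)) · C(2k, k) = (1/6) · C(10, 5) = (1/6) · 252 = 42.
σ^{2k} = (σ²)^k = (27/7)^5 = 14348907/16807.

Therefore m_{10} = σ^{10} · C_5 = (14348907/16807) · 42 = 86093442/2401.


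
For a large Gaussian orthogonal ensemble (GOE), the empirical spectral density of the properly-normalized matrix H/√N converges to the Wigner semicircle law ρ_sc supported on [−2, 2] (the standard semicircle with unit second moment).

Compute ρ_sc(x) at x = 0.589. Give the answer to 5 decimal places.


ρ_sc(x) = (1/(2π)) √(4 − x²). With x = 0.589:
  4 − x² = 4 − (0.589)² = 4 − 0.346921 = 3.653079.
  √(4 − x²) = 1.911303.
  1/(2π) = 0.159155.
  ρ_sc(0.589) = 0.159155 · 1.911303 = 0.304193.

Rounded to 5 decimal places: ρ_sc(0.589) ≈ 0.30419.


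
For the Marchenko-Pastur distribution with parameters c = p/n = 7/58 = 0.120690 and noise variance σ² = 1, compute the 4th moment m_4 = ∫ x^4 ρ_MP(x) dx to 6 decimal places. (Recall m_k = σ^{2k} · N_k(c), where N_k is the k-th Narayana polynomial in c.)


E[X⁴] = σ⁸ (1 + 6c + 6c² + c³) (fourth MP moment). With σ² = 1 (so σ⁸ = 1) and c = 7/58 = 0.120690: E[X⁴] = 1 · (1 + 6·0.120690 + 6·(0.120690)² + (0.120690)³) = 1 · 1.813292.

So E[X^4] = 1.813292.


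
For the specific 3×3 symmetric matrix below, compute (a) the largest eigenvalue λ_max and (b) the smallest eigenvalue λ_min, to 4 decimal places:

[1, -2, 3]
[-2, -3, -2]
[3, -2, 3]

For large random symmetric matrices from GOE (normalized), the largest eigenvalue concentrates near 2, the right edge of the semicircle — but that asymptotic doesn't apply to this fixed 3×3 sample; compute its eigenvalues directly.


Since M is real symmetric, all three eigenvalues are real; they are the roots of det(λI − M) = λ³ − (tr M) λ² + s λ − det M, where s is the sum of the principal 2×2 minors.
tr M = 1 + (-3) + 3 = 1.
s = (1·(-3) − (-2)²) + (1·3 − 3²) + ((-3)·3 − (-2)²) = -7 + (-6) + (-13) = -26.
det M (expand along row 1) = 1·(-13) − (-2)·0 + 3·13 = 26.
Characteristic polynomial: λ³ − λ² − 26λ − 26 = 0.
Substitute λ = y + (tr M)/3 = y + 0.333333 to remove the quadratic term: y³ + p·y + q = 0 with p = s − (tr M)²/3 = -26.333333 and q = −2(tr M)³/27 + (tr M)·s/3 − det M = -34.740741.
Three real roots ⇒ use the trigonometric (Viète) form: r = 2√(−p/3) = 5.925463, φ = arccos(3q/(p·r)) = arccos(0.667932) = 0.839370 rad.
y_k = r·cos(φ/3 − 2πk/3) for k = 0, 1, 2 gives y = 5.695042, -1.430410, -4.264632.
λ_k = y_k + 0.333333 gives λ = 6.0284, -1.0971, -3.9313 (check: the sum is 1.0000 = tr M).

Hence λ_max = 6.0284 and λ_min = -3.9313.


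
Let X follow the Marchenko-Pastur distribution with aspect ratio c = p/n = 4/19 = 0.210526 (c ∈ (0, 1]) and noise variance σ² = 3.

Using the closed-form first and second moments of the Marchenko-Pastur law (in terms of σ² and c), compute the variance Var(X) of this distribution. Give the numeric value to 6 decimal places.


Recall the MP moments m_1 = E[X] = σ² and m_2 = E[X²] = σ⁴ (1 + c).
m_1 = E[X] = σ² = 3, so m_1² = 9.
m_2 = E[X²] = σ⁴ (1 + c) = 9 · (1 + 0.210526) = 9 · 1.210526 = 10.894737.
(Note m_2 − m_1² simplifies to c · σ⁴ = 0.210526 · 9.)

Var(X) = m_2 − m_1² = 10.894737 − 9 = 1.894737.


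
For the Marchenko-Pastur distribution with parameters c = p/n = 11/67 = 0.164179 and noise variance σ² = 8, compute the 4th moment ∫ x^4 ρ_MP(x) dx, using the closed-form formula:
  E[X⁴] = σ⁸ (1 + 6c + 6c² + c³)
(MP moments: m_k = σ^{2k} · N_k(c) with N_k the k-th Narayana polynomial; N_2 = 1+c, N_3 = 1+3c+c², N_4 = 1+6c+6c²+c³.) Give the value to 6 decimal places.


E[X⁴] = σ⁸ (1 + 6c + 6c² + c³) (fourth MP moment). With σ² = 8 (so σ⁸ = 4096) and c = 11/67 = 0.164179: E[X⁴] = 4096 · (1 + 6·0.164179 + 6·(0.164179)² + (0.164179)³) = 4096 · 2.151229.

So E[X^4] = 8811.432789.


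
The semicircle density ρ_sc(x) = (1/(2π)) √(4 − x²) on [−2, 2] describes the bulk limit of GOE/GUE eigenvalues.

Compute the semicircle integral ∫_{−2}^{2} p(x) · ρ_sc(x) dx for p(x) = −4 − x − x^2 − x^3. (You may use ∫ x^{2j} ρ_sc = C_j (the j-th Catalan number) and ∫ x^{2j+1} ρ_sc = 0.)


Write p(x) = Σ a_i x^i, split into monomials and integrate each against ρ_sc separately.
Using ∫ x^{2j} ρ_sc = C_j = (1/(j+1)) C(2j, j) (Catalan numbers) and ∫ x^{2j+1} ρ_sc = 0 (odd monomials vanish by symmetry):
  i = 0 (even): a_0 · C_{0} = -4 · 1 = -4
  i = 1 (odd): ∫ x^1 ρ_sc = 0 (vanishes)
  i = 2 (even): a_2 · C_{1} = -1 · 1 = -1
  i = 3 (odd): ∫ x^3 ρ_sc = 0 (vanishes)

Summing the contributions: ∫_{−2}^{2} p(x) ρ_sc(x) dx = (-4) + (-1) = -5.


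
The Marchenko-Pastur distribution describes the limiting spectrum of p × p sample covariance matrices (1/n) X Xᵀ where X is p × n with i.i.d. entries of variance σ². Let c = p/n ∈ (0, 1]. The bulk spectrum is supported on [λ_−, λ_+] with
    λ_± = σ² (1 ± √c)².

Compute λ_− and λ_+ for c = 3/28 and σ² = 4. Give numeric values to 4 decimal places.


c = 3/28 = 0.107143; √c = 0.327327.
λ_− = σ² (1 − √c)² = 4 · (1 − 0.327327)² = 4 · (0.672673)² = 1.809957.
λ_+ = σ² (1 + √c)² = 4 · (1 + 0.327327)² = 4 · (1.327327)² = 7.047186.

Rounded to 4 decimal places: λ_− ≈ 1.8100, λ_+ ≈ 7.0472.


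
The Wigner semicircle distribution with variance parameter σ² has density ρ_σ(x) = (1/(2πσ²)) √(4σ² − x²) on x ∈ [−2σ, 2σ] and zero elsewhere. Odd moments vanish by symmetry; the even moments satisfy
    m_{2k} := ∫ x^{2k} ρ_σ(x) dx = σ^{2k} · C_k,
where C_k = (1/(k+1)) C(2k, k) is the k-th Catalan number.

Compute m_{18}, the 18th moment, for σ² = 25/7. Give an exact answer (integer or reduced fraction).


By the scaled semicircle moment identity, m_{2k} = σ^{2k} · C_k with k = 9.
C_9 = (1/(k+1)) · C(2k, k) = (1/10) · C(18, 9) = (1/10) · 48620 = 4862.
σ^{2k} = (σ²)^k = (25/7)^9 = 3814697265625/40353607.

Therefore m_{18} = σ^{18} · C_9 = (3814697265625/40353607) · 4862 = 18547058105468750/40353607.


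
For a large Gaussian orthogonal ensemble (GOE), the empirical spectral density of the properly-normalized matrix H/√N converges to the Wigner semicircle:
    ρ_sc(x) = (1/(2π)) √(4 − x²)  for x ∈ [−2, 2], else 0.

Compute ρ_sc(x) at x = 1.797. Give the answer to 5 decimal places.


ρ_sc(x) = (1/(2π)) √(4 − x²). With x = 1.797:
  4 − x² = 4 − (1.797)² = 4 − 3.229209 = 0.770791.
  √(4 − x²) = 0.877947.
  1/(2π) = 0.159155.
  ρ_sc(1.797) = 0.159155 · 0.877947 = 0.139730.

Rounded to 5 decimal places: ρ_sc(1.797) ≈ 0.13973.


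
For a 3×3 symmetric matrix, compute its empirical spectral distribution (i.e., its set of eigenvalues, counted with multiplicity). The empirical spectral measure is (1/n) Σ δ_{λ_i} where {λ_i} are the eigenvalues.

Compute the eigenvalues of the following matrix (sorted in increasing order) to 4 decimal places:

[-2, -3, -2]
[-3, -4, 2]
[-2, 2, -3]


Since M is real symmetric, all three eigenvalues are real; they are the roots of det(λI − M) = λ³ − (tr M) λ² + s λ − det M, where s is the sum of the principal 2×2 minors.
tr M = -2 + (-4) + (-3) = -9.
s = ((-2)·(-4) − (-3)²) + ((-2)·(-3) − (-2)²) + ((-4)·(-3) − 2²) = -1 + 2 + 8 = 9.
det M (expand along row 1) = (-2)·8 − (-3)·13 + (-2)·(-14) = 51.
Characteristic polynomial: λ³ + 9λ² + 9λ − 51 = 0.
Substitute λ = y + (tr M)/3 = y − 3.000000 to remove the quadratic term: y³ + p·y + q = 0 with p = s − (tr M)²/3 = -18.000000 and q = −2(tr M)³/27 + (tr M)·s/3 − det M = -24.000000.
Three real roots ⇒ use the trigonometric (Viète) form: r = 2√(−p/3) = 4.898979, φ = arccos(3q/(p·r)) = arccos(0.816497) = 0.615480 rad.
y_k = r·cos(φ/3 − 2πk/3) for k = 0, 1, 2 gives y = 4.796240, -1.533794, -3.262447.
λ_k = y_k − 3.000000 gives λ = 1.7962, -4.5338, -6.2624 (check: the sum is -9.0000 = tr M).

Eigenvalues sorted in increasing order: [-6.2624, -4.5338, 1.7962].


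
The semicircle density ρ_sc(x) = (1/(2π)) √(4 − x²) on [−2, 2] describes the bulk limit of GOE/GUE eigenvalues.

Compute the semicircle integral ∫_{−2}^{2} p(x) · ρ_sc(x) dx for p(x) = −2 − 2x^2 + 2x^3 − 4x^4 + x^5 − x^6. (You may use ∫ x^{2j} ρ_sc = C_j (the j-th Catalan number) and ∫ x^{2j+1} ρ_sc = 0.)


Write p(x) = Σ a_i x^i, split into monomials and integrate each against ρ_sc separately.
Using ∫ x^{2j} ρ_sc = C_j = (1/(j+1)) C(2j, j) (Catalan numbers) and ∫ x^{2j+1} ρ_sc = 0 (odd monomials vanish by symmetry):
  i = 0 (even): a_0 · C_{0} = -2 · 1 = -2
  i = 2 (even): a_2 · C_{1} = -2 · 1 = -2
  i = 3 (odd): ∫ x^3 ρ_sc = 0 (vanishes)
  i = 4 (even): a_4 · C_{2} = -4 · 2 = -8
  i = 5 (odd): ∫ x^5 ρ_sc = 0 (vanishes)
  i = 6 (even): a_6 · C_{3} = -1 · 5 = -5

Summing the contributions: ∫_{−2}^{2} p(x) ρ_sc(x) dx = (-2) + (-2) + (-8) + (-5) = -17.


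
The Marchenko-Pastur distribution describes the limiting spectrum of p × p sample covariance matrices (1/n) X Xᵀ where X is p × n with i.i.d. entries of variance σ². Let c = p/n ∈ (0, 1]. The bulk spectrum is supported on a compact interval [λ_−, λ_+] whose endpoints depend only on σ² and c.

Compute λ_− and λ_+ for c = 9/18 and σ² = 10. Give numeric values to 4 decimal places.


c = 9/18 = 0.500000; √c = 0.707107.
λ_− = σ² (1 − √c)² = 10 · (1 − 0.707107)² = 10 · (0.292893)² = 0.857864.
λ_+ = σ² (1 + √c)² = 10 · (1 + 0.707107)² = 10 · (1.707107)² = 29.142136.

Rounded to 4 decimal places: λ_− ≈ 0.8579, λ_+ ≈ 29.1421.


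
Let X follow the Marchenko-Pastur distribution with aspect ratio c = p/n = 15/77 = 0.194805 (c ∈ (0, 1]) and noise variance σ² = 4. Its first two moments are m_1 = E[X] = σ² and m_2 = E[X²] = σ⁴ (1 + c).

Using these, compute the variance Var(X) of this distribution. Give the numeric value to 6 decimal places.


m_1 = E[X] = σ² = 4, so m_1² = 16.
m_2 = E[X²] = σ⁴ (1 + c) = 16 · (1 + 0.194805) = 16 · 1.194805 = 19.116883.
(Note m_2 − m_1² simplifies to c · σ⁴ = 0.194805 · 16.)

Var(X) = m_2 − m_1² = 19.116883 − 16 = 3.116883.


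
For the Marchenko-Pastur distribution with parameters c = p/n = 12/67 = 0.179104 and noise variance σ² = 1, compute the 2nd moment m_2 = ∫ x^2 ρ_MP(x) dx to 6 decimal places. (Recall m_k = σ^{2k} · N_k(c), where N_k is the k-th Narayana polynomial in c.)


E[X²] = σ⁴ (1 + c) (second MP moment). With σ² = 1 (so σ⁴ = 1) and c = 12/67 = 0.179104: E[X²] = 1 · (1 + 0.179104) = 1 · 1.179104.

So E[X^2] = 1.179104.


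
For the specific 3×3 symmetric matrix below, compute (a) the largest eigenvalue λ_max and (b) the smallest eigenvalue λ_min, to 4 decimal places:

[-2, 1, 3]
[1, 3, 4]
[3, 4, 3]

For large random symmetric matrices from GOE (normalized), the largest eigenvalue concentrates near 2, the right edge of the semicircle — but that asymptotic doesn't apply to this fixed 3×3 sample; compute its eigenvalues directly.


Since M is real symmetric, all three eigenvalues are real; they are the roots of det(λI − M) = λ³ − (tr M) λ² + s λ − det M, where s is the sum of the principal 2×2 minors.
tr M = -2 + 3 + 3 = 4.
s = ((-2)·3 − 1²) + ((-2)·3 − 3²) + (3·3 − 4²) = -7 + (-15) + (-7) = -29.
det M (expand along row 1) = (-2)·(-7) − 1·(-9) + 3·(-5) = 8.
Characteristic polynomial: λ³ − 4λ² − 29λ − 8 = 0.
Substitute λ = y + (tr M)/3 = y + 1.333333 to remove the quadratic term: y³ + p·y + q = 0 with p = s − (tr M)²/3 = -34.333333 and q = −2(tr M)³/27 + (tr M)·s/3 − det M = -51.407407.
Three real roots ⇒ use the trigonometric (Viète) form: r = 2√(−p/3) = 6.765928, φ = arccos(3q/(p·r)) = arccos(0.663901) = 0.844772 rad.
y_k = r·cos(φ/3 − 2πk/3) for k = 0, 1, 2 gives y = 6.499449, -1.621472, -4.877977.
λ_k = y_k + 1.333333 gives λ = 7.8328, -0.2881, -3.5446 (check: the sum is 4.0000 = tr M).

Hence λ_max = 7.8328 and λ_min = -3.5446.


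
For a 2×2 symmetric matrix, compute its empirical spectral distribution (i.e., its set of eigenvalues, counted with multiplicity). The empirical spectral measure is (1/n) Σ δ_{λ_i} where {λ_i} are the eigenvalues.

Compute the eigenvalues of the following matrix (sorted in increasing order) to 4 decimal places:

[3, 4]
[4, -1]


Since M is real symmetric, both eigenvalues are real; they are the roots of det(λI − M) = λ² − (tr M) λ + det M.
tr M = 3 + (-1) = 2.
det M = 3·(-1) − 4² = -3 − 16 = -19.
Characteristic polynomial: λ² − 2λ − 19 = 0.
Discriminant Δ = (tr M)² − 4·det M = 4 − (-76) = 80; √Δ = 8.944272.
λ = (tr M ± √Δ)/2 = (2 ± 8.944272)/2, giving (tr M − √Δ)/2 = -3.4721 and (tr M + √Δ)/2 = 5.4721.

Eigenvalues sorted in increasing order: [-3.4721, 5.4721].


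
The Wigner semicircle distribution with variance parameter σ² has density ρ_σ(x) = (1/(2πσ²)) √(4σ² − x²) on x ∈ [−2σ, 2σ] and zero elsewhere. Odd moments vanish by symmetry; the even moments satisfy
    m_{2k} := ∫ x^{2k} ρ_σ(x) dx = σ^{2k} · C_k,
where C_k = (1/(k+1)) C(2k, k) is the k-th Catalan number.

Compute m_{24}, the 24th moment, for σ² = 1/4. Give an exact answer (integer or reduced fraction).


By the scaled semicircle moment identity, m_{2k} = σ^{2k} · C_k with k = 12.
C_12 = (1/(k+1)) · C(2k, k) = (1/13) · C(24, 12) = (1/13) · 2704156 = 208012.
σ^{2k} = (σ²)^k = (1/4)^12 = 1/16777216.

Therefore m_{24} = σ^{24} · C_12 = (1/16777216) · 208012 = 52003/4194304.


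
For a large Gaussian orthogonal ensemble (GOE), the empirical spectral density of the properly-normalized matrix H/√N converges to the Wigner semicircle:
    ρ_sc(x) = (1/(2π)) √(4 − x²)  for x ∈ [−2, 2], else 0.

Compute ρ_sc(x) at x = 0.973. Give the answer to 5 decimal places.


ρ_sc(x) = (1/(2π)) √(4 − x²). With x = 0.973:
  4 − x² = 4 − (0.973)² = 4 − 0.946729 = 3.053271.
  √(4 − x²) = 1.747361.
  1/(2π) = 0.159155.
  ρ_sc(0.973) = 0.159155 · 1.747361 = 0.278101.

Rounded to 5 decimal places: ρ_sc(0.973) ≈ 0.27810.


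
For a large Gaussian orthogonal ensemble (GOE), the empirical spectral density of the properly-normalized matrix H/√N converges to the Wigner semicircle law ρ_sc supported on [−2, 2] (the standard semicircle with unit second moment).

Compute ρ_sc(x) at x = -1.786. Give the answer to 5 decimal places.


ρ_sc(x) = (1/(2π)) √(4 − x²). With x = -1.786:
  4 − x² = 4 − (-1.786)² = 4 − 3.189796 = 0.810204.
  √(4 − x²) = 0.900113.
  1/(2π) = 0.159155.
  ρ_sc(-1.786) = 0.159155 · 0.900113 = 0.143257.

Rounded to 5 decimal places: ρ_sc(-1.786) ≈ 0.14326.


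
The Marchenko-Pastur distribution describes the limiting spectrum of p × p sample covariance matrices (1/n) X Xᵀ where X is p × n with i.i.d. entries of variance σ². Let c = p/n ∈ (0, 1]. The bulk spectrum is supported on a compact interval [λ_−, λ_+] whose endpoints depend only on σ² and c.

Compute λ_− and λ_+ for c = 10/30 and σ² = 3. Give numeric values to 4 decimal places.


c = 10/30 = 0.333333; √c = 0.577350.
λ_− = σ² (1 − √c)² = 3 · (1 − 0.577350)² = 3 · (0.422650)² = 0.535898.
λ_+ = σ² (1 + √c)² = 3 · (1 + 0.577350)² = 3 · (1.577350)² = 7.464102.

Rounded to 4 decimal places: λ_− ≈ 0.5359, λ_+ ≈ 7.4641.


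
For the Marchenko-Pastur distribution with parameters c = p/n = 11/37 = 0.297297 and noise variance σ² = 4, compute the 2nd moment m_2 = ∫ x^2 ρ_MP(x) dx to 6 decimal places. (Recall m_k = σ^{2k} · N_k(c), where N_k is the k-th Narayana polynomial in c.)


E[X²] = σ⁴ (1 + c) (second MP moment). With σ² = 4 (so σ⁴ = 16) and c = 11/37 = 0.297297: E[X²] = 16 · (1 + 0.297297) = 16 · 1.297297.

So E[X^2] = 20.756757.


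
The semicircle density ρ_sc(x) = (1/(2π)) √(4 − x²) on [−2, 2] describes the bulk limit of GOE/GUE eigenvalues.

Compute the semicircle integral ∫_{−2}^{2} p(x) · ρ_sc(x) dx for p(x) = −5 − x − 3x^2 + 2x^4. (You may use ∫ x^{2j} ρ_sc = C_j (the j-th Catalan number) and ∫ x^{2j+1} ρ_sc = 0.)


Write p(x) = Σ a_i x^i, split into monomials and integrate each against ρ_sc separately.
Using ∫ x^{2j} ρ_sc = C_j = (1/(j+1)) C(2j, j) (Catalan numbers) and ∫ x^{2j+1} ρ_sc = 0 (odd monomials vanish by symmetry):
  i = 0 (even): a_0 · C_{0} = -5 · 1 = -5
  i = 1 (odd): ∫ x^1 ρ_sc = 0 (vanishes)
  i = 2 (even): a_2 · C_{1} = -3 · 1 = -3
  i = 4 (even): a_4 · C_{2} = 2 · 2 = 4

Summing the contributions: ∫_{−2}^{2} p(x) ρ_sc(x) dx = (-5) + (-3) + 4 = -4.


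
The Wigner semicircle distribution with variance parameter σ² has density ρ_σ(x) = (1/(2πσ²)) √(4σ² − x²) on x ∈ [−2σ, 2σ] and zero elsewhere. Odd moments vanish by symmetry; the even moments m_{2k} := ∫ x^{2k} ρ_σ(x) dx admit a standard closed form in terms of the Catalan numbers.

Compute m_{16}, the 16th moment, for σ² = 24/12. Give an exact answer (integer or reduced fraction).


By the scaled semicircle moment identity, m_{2k} = σ^{2k} · C_k with k = 8.
C_8 = (1/(k+1)) · C(2k, k) = (1/9) · C(16, 8) = (1/9) · 12870 = 1430.
σ^{2k} = (σ²)^k = (24/12)^8 = 256.

Therefore m_{16} = σ^{16} · C_8 = 256 · 1430 = 366080.


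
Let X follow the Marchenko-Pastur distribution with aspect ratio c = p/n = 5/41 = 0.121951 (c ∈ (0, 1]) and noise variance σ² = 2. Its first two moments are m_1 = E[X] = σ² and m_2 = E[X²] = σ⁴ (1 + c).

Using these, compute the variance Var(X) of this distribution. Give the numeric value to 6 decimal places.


m_1 = E[X] = σ² = 2, so m_1² = 4.
m_2 = E[X²] = σ⁴ (1 + c) = 4 · (1 + 0.121951) = 4 · 1.121951 = 4.487805.
(Note m_2 − m_1² simplifies to c · σ⁴ = 0.121951 · 4.)

Var(X) = m_2 − m_1² = 4.487805 − 4 = 0.487805.


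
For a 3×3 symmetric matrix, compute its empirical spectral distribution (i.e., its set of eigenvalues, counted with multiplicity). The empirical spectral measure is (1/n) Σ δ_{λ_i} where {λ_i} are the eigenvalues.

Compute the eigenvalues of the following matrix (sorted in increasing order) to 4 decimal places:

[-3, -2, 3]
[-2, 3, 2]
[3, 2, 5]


Since M is real symmetric, all three eigenvalues are real; they are the roots of det(λI − M) = λ³ − (tr M) λ² + s λ − det M, where s is the sum of the principal 2×2 minors.
tr M = -3 + 3 + 5 = 5.
s = ((-3)·3 − (-2)²) + ((-3)·5 − 3²) + (3·5 − 2²) = -13 + (-24) + 11 = -26.
det M (expand along row 1) = (-3)·11 − (-2)·(-16) + 3·(-13) = -104.
Characteristic polynomial: λ³ − 5λ² − 26λ + 104 = 0.
Substitute λ = y + (tr M)/3 = y + 1.666667 to remove the quadratic term: y³ + p·y + q = 0 with p = s − (tr M)²/3 = -34.333333 and q = −2(tr M)³/27 + (tr M)·s/3 − det M = 51.407407.
Three real roots ⇒ use the trigonometric (Viète) form: r = 2√(−p/3) = 6.765928, φ = arccos(3q/(p·r)) = arccos(-0.663901) = 2.296820 rad.
y_k = r·cos(φ/3 − 2πk/3) for k = 0, 1, 2 gives y = 4.877977, 1.621472, -6.499449.
λ_k = y_k + 1.666667 gives λ = 6.5446, 3.2881, -4.8328 (check: the sum is 5.0000 = tr M).

Eigenvalues sorted in increasing order: [-4.8328, 3.2881, 6.5446].


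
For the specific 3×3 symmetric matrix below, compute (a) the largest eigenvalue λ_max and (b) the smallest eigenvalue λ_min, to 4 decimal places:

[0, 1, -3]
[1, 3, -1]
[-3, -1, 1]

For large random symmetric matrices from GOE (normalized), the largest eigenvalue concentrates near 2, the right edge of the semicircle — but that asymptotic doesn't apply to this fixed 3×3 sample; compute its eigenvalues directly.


Since M is real symmetric, all three eigenvalues are real; they are the roots of det(λI − M) = λ³ − (tr M) λ² + s λ − det M, where s is the sum of the principal 2×2 minors.
tr M = 0 + 3 + 1 = 4.
s = (0·3 − 1²) + (0·1 − (-3)²) + (3·1 − (-1)²) = -1 + (-9) + 2 = -8.
det M (expand along row 1) = 0·2 − 1·(-2) + (-3)·8 = -22.
Characteristic polynomial: λ³ − 4λ² − 8λ + 22 = 0.
Substitute λ = y + (tr M)/3 = y + 1.333333 to remove the quadratic term: y³ + p·y + q = 0 with p = s − (tr M)²/3 = -13.333333 and q = −2(tr M)³/27 + (tr M)·s/3 − det M = 6.592593.
Three real roots ⇒ use the trigonometric (Viète) form: r = 2√(−p/3) = 4.216370, φ = arccos(3q/(p·r)) = arccos(-0.351803) = 1.930293 rad.
y_k = r·cos(φ/3 − 2πk/3) for k = 0, 1, 2 gives y = 3.373273, 0.504049, -3.877322.
λ_k = y_k + 1.333333 gives λ = 4.7066, 1.8374, -2.5440 (check: the sum is 4.0000 = tr M).

Hence λ_max = 4.7066 and λ_min = -2.5440.


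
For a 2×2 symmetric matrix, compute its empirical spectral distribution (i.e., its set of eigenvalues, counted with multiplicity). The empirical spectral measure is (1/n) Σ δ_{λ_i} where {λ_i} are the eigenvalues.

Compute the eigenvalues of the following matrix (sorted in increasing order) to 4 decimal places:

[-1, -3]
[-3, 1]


Since M is real symmetric, both eigenvalues are real; they are the roots of det(λI − M) = λ² − (tr M) λ + det M.
tr M = -1 + 1 = 0.
det M = (-1)·1 − (-3)² = -1 − 9 = -10.
Characteristic polynomial: λ² − 10 = 0.
Discriminant Δ = (tr M)² − 4·det M = 0 − (-40) = 40; √Δ = 6.324555.
λ = (tr M ± √Δ)/2 = (0 ± 6.324555)/2, giving (tr M − √Δ)/2 = -3.1623 and (tr M + √Δ)/2 = 3.1623.

Eigenvalues sorted in increasing order: [-3.1623, 3.1623].


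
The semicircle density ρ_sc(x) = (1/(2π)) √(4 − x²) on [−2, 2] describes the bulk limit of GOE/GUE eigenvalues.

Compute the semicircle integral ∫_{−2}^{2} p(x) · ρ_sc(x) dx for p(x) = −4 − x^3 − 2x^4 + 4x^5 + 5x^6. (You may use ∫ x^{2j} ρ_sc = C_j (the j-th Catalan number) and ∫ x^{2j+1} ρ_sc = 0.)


Write p(x) = Σ a_i x^i, split into monomials and integrate each against ρ_sc separately.
Using ∫ x^{2j} ρ_sc = C_j = (1/(j+1)) C(2j, j) (Catalan numbers) and ∫ x^{2j+1} ρ_sc = 0 (odd monomials vanish by symmetry):
  i = 0 (even): a_0 · C_{0} = -4 · 1 = -4
  i = 3 (odd): ∫ x^3 ρ_sc = 0 (vanishes)
  i = 4 (even): a_4 · C_{2} = -2 · 2 = -4
  i = 5 (odd): ∫ x^5 ρ_sc = 0 (vanishes)
  i = 6 (even): a_6 · C_{3} = 5 · 5 = 25

Summing the contributions: ∫_{−2}^{2} p(x) ρ_sc(x) dx = (-4) + (-4) + 25 = 17.


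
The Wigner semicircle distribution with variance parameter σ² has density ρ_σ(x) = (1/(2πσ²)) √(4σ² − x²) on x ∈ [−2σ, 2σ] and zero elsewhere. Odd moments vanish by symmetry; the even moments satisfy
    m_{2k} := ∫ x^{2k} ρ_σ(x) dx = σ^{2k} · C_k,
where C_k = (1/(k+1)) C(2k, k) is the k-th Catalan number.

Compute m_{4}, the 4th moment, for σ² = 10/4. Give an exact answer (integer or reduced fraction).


By the scaled semicircle moment identity, m_{2k} = σ^{2k} · C_k with k = 2.
C_2 = (1/(k+1)) · C(2k, k) = (1/3) · C(4, 2) = (1/3) · 6 = 2.
σ^{2k} = (σ²)^k = (10/4)^2 = 25/4.

Therefore m_{4} = σ^{4} · C_2 = (25/4) · 2 = 25/2.


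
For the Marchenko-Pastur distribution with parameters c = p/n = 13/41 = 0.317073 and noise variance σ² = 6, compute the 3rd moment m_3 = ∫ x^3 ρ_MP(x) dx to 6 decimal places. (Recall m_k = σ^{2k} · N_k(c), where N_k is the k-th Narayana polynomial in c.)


E[X³] = σ⁶ (1 + 3c + c²) (third MP moment). With σ² = 6 (so σ⁶ = 216) and c = 13/41 = 0.317073: E[X³] = 216 · (1 + 3·0.317073 + (0.317073)²) = 216 · 2.051755.

So E[X^3] = 443.179060.


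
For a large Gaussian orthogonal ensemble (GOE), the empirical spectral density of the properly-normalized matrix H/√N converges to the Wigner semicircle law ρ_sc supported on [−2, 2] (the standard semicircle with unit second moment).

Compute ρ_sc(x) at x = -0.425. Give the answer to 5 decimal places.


ρ_sc(x) = (1/(2π)) √(4 − x²). With x = -0.425:
  4 − x² = 4 − (-0.425)² = 4 − 0.180625 = 3.819375.
  √(4 − x²) = 1.954322.
  1/(2π) = 0.159155.
  ρ_sc(-0.425) = 0.159155 · 1.954322 = 0.311040.

Rounded to 5 decimal places: ρ_sc(-0.425) ≈ 0.31104.


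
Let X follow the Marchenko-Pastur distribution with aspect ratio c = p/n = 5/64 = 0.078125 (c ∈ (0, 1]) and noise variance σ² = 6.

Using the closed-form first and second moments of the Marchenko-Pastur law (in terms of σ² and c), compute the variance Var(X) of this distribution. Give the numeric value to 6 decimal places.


Recall the MP moments m_1 = E[X] = σ² and m_2 = E[X²] = σ⁴ (1 + c).
m_1 = E[X] = σ² = 6, so m_1² = 36.
m_2 = E[X²] = σ⁴ (1 + c) = 36 · (1 + 0.078125) = 36 · 1.078125 = 38.812500.
(Note m_2 − m_1² simplifies to c · σ⁴ = 0.078125 · 36.)

Var(X) = m_2 − m_1² = 38.812500 − 36 = 2.812500.


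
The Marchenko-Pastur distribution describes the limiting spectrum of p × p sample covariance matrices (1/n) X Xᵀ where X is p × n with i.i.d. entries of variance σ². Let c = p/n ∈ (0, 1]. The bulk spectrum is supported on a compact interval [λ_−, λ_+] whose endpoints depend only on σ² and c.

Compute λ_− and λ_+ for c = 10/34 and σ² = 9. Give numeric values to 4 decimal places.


c = 10/34 = 0.294118; √c = 0.542326.
λ_− = σ² (1 − √c)² = 9 · (1 − 0.542326)² = 9 · (0.457674)² = 1.885188.
λ_+ = σ² (1 + √c)² = 9 · (1 + 0.542326)² = 9 · (1.542326)² = 21.408929.

Rounded to 4 decimal places: λ_− ≈ 1.8852, λ_+ ≈ 21.4089.


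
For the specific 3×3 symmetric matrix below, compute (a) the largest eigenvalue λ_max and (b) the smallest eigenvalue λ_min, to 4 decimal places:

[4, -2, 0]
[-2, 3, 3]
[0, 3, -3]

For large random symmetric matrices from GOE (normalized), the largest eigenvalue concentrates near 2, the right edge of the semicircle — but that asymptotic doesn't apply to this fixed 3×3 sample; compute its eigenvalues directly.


Since M is real symmetric, all three eigenvalues are real; they are the roots of det(λI − M) = λ³ − (tr M) λ² + s λ − det M, where s is the sum of the principal 2×2 minors.
tr M = 4 + 3 + (-3) = 4.
s = (4·3 − (-2)²) + (4·(-3) − 0²) + (3·(-3) − 3²) = 8 + (-12) + (-18) = -22.
det M (expand along row 1) = 4·(-18) − (-2)·6 + 0·(-6) = -60.
Characteristic polynomial: λ³ − 4λ² − 22λ + 60 = 0.
Substitute λ = y + (tr M)/3 = y + 1.333333 to remove the quadratic term: y³ + p·y + q = 0 with p = s − (tr M)²/3 = -27.333333 and q = −2(tr M)³/27 + (tr M)·s/3 − det M = 25.925926.
Three real roots ⇒ use the trigonometric (Viète) form: r = 2√(−p/3) = 6.036923, φ = arccos(3q/(p·r)) = arccos(-0.471354) = 2.061622 rad.
y_k = r·cos(φ/3 − 2πk/3) for k = 0, 1, 2 gives y = 4.666667, 0.983291, -5.649958.
λ_k = y_k + 1.333333 gives λ = 6.0000, 2.3166, -4.3166 (check: the sum is 4.0000 = tr M).

Hence λ_max = 6.0000 and λ_min = -4.3166.


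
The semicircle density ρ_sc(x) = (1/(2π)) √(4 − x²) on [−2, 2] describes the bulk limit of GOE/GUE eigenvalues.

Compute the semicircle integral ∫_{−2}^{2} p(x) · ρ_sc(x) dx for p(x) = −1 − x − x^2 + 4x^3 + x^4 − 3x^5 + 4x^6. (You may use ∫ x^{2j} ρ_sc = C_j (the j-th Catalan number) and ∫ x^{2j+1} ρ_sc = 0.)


Write p(x) = Σ a_i x^i, split into monomials and integrate each against ρ_sc separately.
Using ∫ x^{2j} ρ_sc = C_j = (1/(j+1)) C(2j, j) (Catalan numbers) and ∫ x^{2j+1} ρ_sc = 0 (odd monomials vanish by symmetry):
  i = 0 (even): a_0 · C_{0} = -1 · 1 = -1
  i = 1 (odd): ∫ x^1 ρ_sc = 0 (vanishes)
  i = 2 (even): a_2 · C_{1} = -1 · 1 = -1
  i = 3 (odd): ∫ x^3 ρ_sc = 0 (vanishes)
  i = 4 (even): a_4 · C_{2} = 1 · 2 = 2
  i = 5 (odd): ∫ x^5 ρ_sc = 0 (vanishes)
  i = 6 (even): a_6 · C_{3} = 4 · 5 = 20

Summing the contributions: ∫_{−2}^{2} p(x) ρ_sc(x) dx = (-1) + (-1) + 2 + 20 = 20.


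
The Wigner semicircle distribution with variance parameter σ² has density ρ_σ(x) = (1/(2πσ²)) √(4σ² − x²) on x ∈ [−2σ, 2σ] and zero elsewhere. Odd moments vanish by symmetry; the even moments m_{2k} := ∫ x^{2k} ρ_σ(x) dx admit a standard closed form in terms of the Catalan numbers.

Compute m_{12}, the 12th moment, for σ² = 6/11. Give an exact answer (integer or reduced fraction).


By the scaled semicircle moment identity, m_{2k} = σ^{2k} · C_k with k = 6.
C_6 = (1/(k+1)) · C(2k, k) = (1/7) · C(12, 6) = (1/7) · 924 = 132.
σ^{2k} = (σ²)^k = (6/11)^6 = 46656/1771561.

Therefore m_{12} = σ^{12} · C_6 = (46656/1771561) · 132 = 559872/161051.


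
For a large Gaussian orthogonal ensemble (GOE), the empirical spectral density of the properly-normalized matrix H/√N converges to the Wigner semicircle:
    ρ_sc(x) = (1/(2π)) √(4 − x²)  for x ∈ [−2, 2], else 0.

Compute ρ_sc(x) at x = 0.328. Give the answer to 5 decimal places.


ρ_sc(x) = (1/(2π)) √(4 − x²). With x = 0.328:
  4 − x² = 4 − (0.328)² = 4 − 0.107584 = 3.892416.
  √(4 − x²) = 1.972921.
  1/(2π) = 0.159155.
  ρ_sc(0.328) = 0.159155 · 1.972921 = 0.314000.

Rounded to 5 decimal places: ρ_sc(0.328) ≈ 0.31400.


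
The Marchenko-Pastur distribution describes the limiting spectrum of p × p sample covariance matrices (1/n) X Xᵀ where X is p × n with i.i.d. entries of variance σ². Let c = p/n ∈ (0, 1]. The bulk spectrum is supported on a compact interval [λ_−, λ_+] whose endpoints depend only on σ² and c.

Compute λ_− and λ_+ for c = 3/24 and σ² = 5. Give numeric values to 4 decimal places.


c = 3/24 = 0.125000; √c = 0.353553.
λ_− = σ² (1 − √c)² = 5 · (1 − 0.353553)² = 5 · (0.646447)² = 2.089466.
λ_+ = σ² (1 + √c)² = 5 · (1 + 0.353553)² = 5 · (1.353553)² = 9.160534.

Rounded to 4 decimal places: λ_− ≈ 2.0895, λ_+ ≈ 9.1605.


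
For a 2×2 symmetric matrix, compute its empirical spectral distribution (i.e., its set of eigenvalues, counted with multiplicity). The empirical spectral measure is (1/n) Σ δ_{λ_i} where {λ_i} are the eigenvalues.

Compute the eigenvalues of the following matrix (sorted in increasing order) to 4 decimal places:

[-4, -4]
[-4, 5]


Since M is real symmetric, both eigenvalues are real; they are the roots of det(λI − M) = λ² − (tr M) λ + det M.
tr M = -4 + 5 = 1.
det M = (-4)·5 − (-4)² = -20 − 16 = -36.
Characteristic polynomial: λ² − λ − 36 = 0.
Discriminant Δ = (tr M)² − 4·det M = 1 − (-144) = 145; √Δ = 12.041595.
λ = (tr M ± √Δ)/2 = (1 ± 12.041595)/2, giving (tr M − √Δ)/2 = -5.5208 and (tr M + √Δ)/2 = 6.5208.

Eigenvalues sorted in increasing order: [-5.5208, 6.5208].


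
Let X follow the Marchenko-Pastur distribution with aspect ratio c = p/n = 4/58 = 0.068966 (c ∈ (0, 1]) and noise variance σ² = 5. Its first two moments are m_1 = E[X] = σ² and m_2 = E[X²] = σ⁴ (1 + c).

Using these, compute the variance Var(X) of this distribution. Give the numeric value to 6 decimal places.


m_1 = E[X] = σ² = 5, so m_1² = 25.
m_2 = E[X²] = σ⁴ (1 + c) = 25 · (1 + 0.068966) = 25 · 1.068966 = 26.724138.
(Note m_2 − m_1² simplifies to c · σ⁴ = 0.068966 · 25.)

Var(X) = m_2 − m_1² = 26.724138 − 25 = 1.724138.


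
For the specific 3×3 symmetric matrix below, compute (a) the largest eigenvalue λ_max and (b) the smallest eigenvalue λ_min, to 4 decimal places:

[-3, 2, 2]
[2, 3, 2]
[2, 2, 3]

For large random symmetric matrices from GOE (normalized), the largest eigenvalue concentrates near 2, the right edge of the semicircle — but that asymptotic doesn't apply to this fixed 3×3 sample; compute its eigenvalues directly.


Since M is real symmetric, all three eigenvalues are real; they are the roots of det(λI − M) = λ³ − (tr M) λ² + s λ − det M, where s is the sum of the principal 2×2 minors.
tr M = -3 + 3 + 3 = 3.
s = ((-3)·3 − 2²) + ((-3)·3 − 2²) + (3·3 − 2²) = -13 + (-13) + 5 = -21.
det M (expand along row 1) = (-3)·5 − 2·2 + 2·(-2) = -23.
Characteristic polynomial: λ³ − 3λ² − 21λ + 23 = 0.
Substitute λ = y + (tr M)/3 = y + 1.000000 to remove the quadratic term: y³ + p·y + q = 0 with p = s − (tr M)²/3 = -24.000000 and q = −2(tr M)³/27 + (tr M)·s/3 − det M = 0.000000.
Three real roots ⇒ use the trigonometric (Viète) form: r = 2√(−p/3) = 5.656854, φ = arccos(3q/(p·r)) = arccos(0.000000) = 1.570796 rad.
y_k = r·cos(φ/3 − 2πk/3) for k = 0, 1, 2 gives y = 4.898979, 0.000000, -4.898979.
λ_k = y_k + 1.000000 gives λ = 5.8990, 1.0000, -3.8990 (check: the sum is 3.0000 = tr M).

Hence λ_max = 5.8990 and λ_min = -3.8990.


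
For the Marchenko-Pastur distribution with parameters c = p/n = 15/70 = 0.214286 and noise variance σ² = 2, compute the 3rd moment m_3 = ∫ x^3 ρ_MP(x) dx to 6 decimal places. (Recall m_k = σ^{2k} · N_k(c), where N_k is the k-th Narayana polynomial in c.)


E[X³] = σ⁶ (1 + 3c + c²) (third MP moment). With σ² = 2 (so σ⁶ = 8) and c = 15/70 = 0.214286: E[X³] = 8 · (1 + 3·0.214286 + (0.214286)²) = 8 · 1.688776.

So E[X^3] = 13.510204.


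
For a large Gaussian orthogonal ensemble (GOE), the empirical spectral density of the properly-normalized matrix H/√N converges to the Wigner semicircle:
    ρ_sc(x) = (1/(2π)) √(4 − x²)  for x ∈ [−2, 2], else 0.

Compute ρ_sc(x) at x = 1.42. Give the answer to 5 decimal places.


ρ_sc(x) = (1/(2π)) √(4 − x²). With x = 1.42:
  4 − x² = 4 − (1.42)² = 4 − 2.016400 = 1.983600.
  √(4 − x²) = 1.408403.
  1/(2π) = 0.159155.
  ρ_sc(1.42) = 0.159155 · 1.408403 = 0.224154.

Rounded to 5 decimal places: ρ_sc(1.42) ≈ 0.22415.


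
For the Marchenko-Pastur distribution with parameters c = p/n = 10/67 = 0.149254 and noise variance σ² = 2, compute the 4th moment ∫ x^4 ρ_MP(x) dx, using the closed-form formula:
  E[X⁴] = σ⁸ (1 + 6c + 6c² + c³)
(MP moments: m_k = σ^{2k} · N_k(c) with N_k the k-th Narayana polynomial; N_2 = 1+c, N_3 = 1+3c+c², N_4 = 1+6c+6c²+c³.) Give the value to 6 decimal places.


E[X⁴] = σ⁸ (1 + 6c + 6c² + c³) (fourth MP moment). With σ² = 2 (so σ⁸ = 16) and c = 10/67 = 0.149254: E[X⁴] = 16 · (1 + 6·0.149254 + 6·(0.149254)² + (0.149254)³) = 16 · 2.032507.

So E[X^4] = 32.520117.


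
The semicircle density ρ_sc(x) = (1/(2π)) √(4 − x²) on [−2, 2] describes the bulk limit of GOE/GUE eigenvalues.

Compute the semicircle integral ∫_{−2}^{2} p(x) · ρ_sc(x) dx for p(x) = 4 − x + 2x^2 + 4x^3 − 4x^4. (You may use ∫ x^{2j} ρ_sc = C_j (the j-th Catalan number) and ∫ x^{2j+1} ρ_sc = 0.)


Write p(x) = Σ a_i x^i, split into monomials and integrate each against ρ_sc separately.
Using ∫ x^{2j} ρ_sc = C_j = (1/(j+1)) C(2j, j) (Catalan numbers) and ∫ x^{2j+1} ρ_sc = 0 (odd monomials vanish by symmetry):
  i = 0 (even): a_0 · C_{0} = 4 · 1 = 4
  i = 1 (odd): ∫ x^1 ρ_sc = 0 (vanishes)
  i = 2 (even): a_2 · C_{1} = 2 · 1 = 2
  i = 3 (odd): ∫ x^3 ρ_sc = 0 (vanishes)
  i = 4 (even): a_4 · C_{2} = -4 · 2 = -8

Summing the contributions: ∫_{−2}^{2} p(x) ρ_sc(x) dx = 4 + 2 + (-8) = -2.


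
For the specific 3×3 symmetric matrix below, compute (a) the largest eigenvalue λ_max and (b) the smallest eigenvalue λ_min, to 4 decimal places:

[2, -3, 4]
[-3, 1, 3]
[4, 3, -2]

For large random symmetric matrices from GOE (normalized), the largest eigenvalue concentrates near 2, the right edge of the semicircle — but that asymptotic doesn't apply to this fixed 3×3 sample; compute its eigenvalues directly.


Since M is real symmetric, all three eigenvalues are real; they are the roots of det(λI − M) = λ³ − (tr M) λ² + s λ − det M, where s is the sum of the principal 2×2 minors.
tr M = 2 + 1 + (-2) = 1.
s = (2·1 − (-3)²) + (2·(-2) − 4²) + (1·(-2) − 3²) = -7 + (-20) + (-11) = -38.
det M (expand along row 1) = 2·(-11) − (-3)·(-6) + 4·(-13) = -92.
Characteristic polynomial: λ³ − λ² − 38λ + 92 = 0.
Substitute λ = y + (tr M)/3 = y + 0.333333 to remove the quadratic term: y³ + p·y + q = 0 with p = s − (tr M)²/3 = -38.333333 and q = −2(tr M)³/27 + (tr M)·s/3 − det M = 79.259259.
Three real roots ⇒ use the trigonometric (Viète) form: r = 2√(−p/3) = 7.149204, φ = arccos(3q/(p·r)) = arccos(-0.867635) = 2.621222 rad.
y_k = r·cos(φ/3 − 2πk/3) for k = 0, 1, 2 gives y = 4.589524, 2.452399, -7.041923.
λ_k = y_k + 0.333333 gives λ = 4.9229, 2.7857, -6.7086 (check: the sum is 1.0000 = tr M).

Hence λ_max = 4.9229 and λ_min = -6.7086.


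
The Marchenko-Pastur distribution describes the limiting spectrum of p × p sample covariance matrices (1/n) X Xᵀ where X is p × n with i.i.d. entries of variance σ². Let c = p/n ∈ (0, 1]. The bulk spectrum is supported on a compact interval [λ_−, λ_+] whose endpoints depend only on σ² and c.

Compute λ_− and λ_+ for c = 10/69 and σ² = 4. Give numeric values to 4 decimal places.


c = 10/69 = 0.144928; √c = 0.380693.
λ_− = σ² (1 − √c)² = 4 · (1 − 0.380693)² = 4 · (0.619307)² = 1.534162.
λ_+ = σ² (1 + √c)² = 4 · (1 + 0.380693)² = 4 · (1.380693)² = 7.625258.

Rounded to 4 decimal places: λ_− ≈ 1.5342, λ_+ ≈ 7.6253.


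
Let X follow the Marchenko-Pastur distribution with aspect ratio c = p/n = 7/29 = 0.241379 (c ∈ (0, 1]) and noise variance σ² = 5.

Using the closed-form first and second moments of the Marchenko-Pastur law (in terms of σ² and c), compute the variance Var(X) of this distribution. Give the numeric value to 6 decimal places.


Recall the MP moments m_1 = E[X] = σ² and m_2 = E[X²] = σ⁴ (1 + c).
m_1 = E[X] = σ² = 5, so m_1² = 25.
m_2 = E[X²] = σ⁴ (1 + c) = 25 · (1 + 0.241379) = 25 · 1.241379 = 31.034483.
(Note m_2 − m_1² simplifies to c · σ⁴ = 0.241379 · 25.)

Var(X) = m_2 − m_1² = 31.034483 − 25 = 6.034483.


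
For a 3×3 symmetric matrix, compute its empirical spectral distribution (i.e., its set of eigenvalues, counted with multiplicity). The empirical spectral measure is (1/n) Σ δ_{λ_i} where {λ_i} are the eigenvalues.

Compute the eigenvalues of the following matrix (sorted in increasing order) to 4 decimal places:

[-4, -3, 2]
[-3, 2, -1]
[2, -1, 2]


Since M is real symmetric, all three eigenvalues are real; they are the roots of det(λI − M) = λ³ − (tr M) λ² + s λ − det M, where s is the sum of the principal 2×2 minors.
tr M = -4 + 2 + 2 = 0.
s = ((-4)·2 − (-3)²) + ((-4)·2 − 2²) + (2·2 − (-1)²) = -17 + (-12) + 3 = -26.
det M (expand along row 1) = (-4)·3 − (-3)·(-4) + 2·(-1) = -26.
Characteristic polynomial: λ³ − 26λ + 26 = 0.
Substitute λ = y + (tr M)/3 = y + 0.000000 to remove the quadratic term: y³ + p·y + q = 0 with p = s − (tr M)²/3 = -26.000000 and q = −2(tr M)³/27 + (tr M)·s/3 − det M = 26.000000.
Three real roots ⇒ use the trigonometric (Viète) form: r = 2√(−p/3) = 5.887841, φ = arccos(3q/(p·r)) = arccos(-0.509525) = 2.105429 rad.
y_k = r·cos(φ/3 − 2πk/3) for k = 0, 1, 2 gives y = 4.496398, 1.043731, -5.540129.
λ_k = y_k + 0.000000 gives λ = 4.4964, 1.0437, -5.5401 (check: the sum is 0.0000 = tr M).

Eigenvalues sorted in increasing order: [-5.5401, 1.0437, 4.4964].


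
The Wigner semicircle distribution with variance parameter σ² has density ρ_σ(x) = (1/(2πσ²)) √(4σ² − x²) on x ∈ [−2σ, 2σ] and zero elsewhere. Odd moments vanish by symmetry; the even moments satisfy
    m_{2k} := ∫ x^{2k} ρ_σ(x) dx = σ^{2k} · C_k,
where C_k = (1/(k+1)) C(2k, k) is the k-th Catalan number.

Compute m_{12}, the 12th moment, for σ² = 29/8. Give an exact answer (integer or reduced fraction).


By the scaled semicircle moment identity, m_{2k} = σ^{2k} · C_k with k = 6.
C_6 = (1/(k+1)) · C(2k, k) = (1/7) · C(12, 6) = (1/7) · 924 = 132.
σ^{2k} = (σ²)^k = (29/8)^6 = 594823321/262144.

Therefore m_{12} = σ^{12} · C_6 = (594823321/262144) · 132 = 19629169593/65536.
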